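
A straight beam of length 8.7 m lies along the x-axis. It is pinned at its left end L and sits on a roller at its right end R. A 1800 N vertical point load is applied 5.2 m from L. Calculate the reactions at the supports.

L_x = 0, L_y = 724.1 N, R_y = 1076 N

Moments about L: R_y·8.7 − 1800·5.2 = 0 → R_y = 9360/8.7 = 1075.86 ≈ 1076 N.
ΣF_y = 0: L_y + 1075.86 − 1800 = 0 → L_y = 724.1 N.
ΣF_x = 0: no horizontal applied forces, so L_x = 0.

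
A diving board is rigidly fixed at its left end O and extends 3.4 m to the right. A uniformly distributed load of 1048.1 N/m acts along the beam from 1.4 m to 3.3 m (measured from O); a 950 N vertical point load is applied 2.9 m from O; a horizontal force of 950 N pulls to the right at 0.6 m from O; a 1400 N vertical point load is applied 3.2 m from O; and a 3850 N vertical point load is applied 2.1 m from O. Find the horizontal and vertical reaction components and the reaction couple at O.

Resultant of the distributed load: 1048.1 × 1.9 = 1991.39 N at 2.35 m from O.
ΣF_x = 0: O_x + 950 = 0 → O_x = -950.0 N.
ΣF_y = 0: O_y − 1048.1·1.9 − 950 − 1400 − 3850 = 0 → O_y = 8191 N.
ΣM about O: M_O − (1048.1·1.9)·2.35 − 950·2.9 − 1400·3.2 − 3850·2.1 = 0 → M_O = 20000 N·m.

O_x = -950.0 N, O_y = 8191 N, M_O = 20000 N·m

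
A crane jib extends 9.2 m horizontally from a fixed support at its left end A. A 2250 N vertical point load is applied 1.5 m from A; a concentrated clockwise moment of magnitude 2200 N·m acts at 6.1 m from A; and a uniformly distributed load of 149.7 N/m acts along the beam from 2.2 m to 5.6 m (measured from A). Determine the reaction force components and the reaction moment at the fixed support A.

Resultant of the distributed load: 149.7 × 3.4 = 508.98 N at 3.9 m from A.
ΣF_x = 0: A_x = 0.
ΣF_y = 0: A_y − 2250 − 149.7·3.4 = 0 → A_y = 2759 N.
ΣM about A: M_A − 2250·1.5 − 2200 − (149.7·3.4)·3.9 = 0 → M_A = 7560 N·m.

A_x = 0, A_y = 2759 N, M_A = 7560 N·m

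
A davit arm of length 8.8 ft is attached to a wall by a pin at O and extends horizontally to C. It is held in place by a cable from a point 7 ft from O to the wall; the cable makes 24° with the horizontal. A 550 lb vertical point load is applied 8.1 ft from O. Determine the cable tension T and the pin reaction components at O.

ΣM about O: T·sin24°·7 − 550·8.1 = 0 → T = 4455/(7·0.406737) = 1564.72 ≈ 1565 lb.
ΣF_x = 0: O_x − T·cos24° = 0 → O_x = 1564.72 × 0.913545 = 1429 lb.
ΣF_y = 0: O_y + T·sin24° − 550 = 0 → O_y = 550 − 1564.72 × 0.406737 = -86.43 lb.

T = 1565 lb, O_x = 1429 lb, O_y = -86.43 lb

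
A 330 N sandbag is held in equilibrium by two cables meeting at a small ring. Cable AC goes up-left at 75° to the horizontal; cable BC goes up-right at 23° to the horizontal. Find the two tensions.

ΣF_x = 0: −T_AC·cos75° + T_BC·cos23° = 0 → T_BC = 0.281171·T_AC.
ΣF_y = 0: T_AC·sin75° + T_BC·sin23° = 330.
Substitute: T_AC·(0.965926 + 0.281171·0.390731) = 330 → T_AC = 306.752 ≈ 306.8 N.
Then T_BC = 0.281171 × 306.752 = 86.25 N.

T_AC = 306.8 N, T_BC = 86.25 N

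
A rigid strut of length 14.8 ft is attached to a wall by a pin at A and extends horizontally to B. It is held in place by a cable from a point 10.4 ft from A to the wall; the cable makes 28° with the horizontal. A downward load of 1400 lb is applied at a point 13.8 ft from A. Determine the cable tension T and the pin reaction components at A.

T = 3957 lb, A_x = 3494 lb, A_y = -457.7 lb

ΣM about A: T·sin28°·10.4 − 1400·13.8 = 0 → T = 19320/(10.4·0.469472) = 3956.98 ≈ 3957 lb.
ΣF_x = 0: A_x − T·cos28° = 0 → A_x = 3956.98 × 0.882948 = 3494 lb.
ΣF_y = 0: A_y + T·sin28° − 1400 = 0 → A_y = 1400 − 3956.98 × 0.469472 = -457.7 lb.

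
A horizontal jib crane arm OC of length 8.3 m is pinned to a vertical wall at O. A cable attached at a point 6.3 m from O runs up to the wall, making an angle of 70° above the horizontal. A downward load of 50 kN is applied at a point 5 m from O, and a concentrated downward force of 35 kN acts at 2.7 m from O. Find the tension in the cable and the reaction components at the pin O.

T = 58.19 kN, O_x = 19.90 kN, O_y = 30.32 kN

ΣM about O: T·sin70°·6.3 − 50·5 − 35·2.7 = 0 → T = 344.5/(6.3·0.939693) = 58.1919 ≈ 58.19 kN.
ΣF_x = 0: O_x − T·cos70° = 0 → O_x = 58.1919 × 0.34202 = 19.90 kN.
ΣF_y = 0: O_y + T·sin70° − 50 − 35 = 0 → O_y = 85 − 58.1919 × 0.939693 = 30.32 kN.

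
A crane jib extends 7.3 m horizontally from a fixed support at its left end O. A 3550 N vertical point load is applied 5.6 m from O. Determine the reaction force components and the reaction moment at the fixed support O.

ΣF_x = 0: O_x = 0.
ΣF_y = 0: O_y − 3550 = 0 → O_y = 3550 N.
ΣM about O: M_O − 3550·5.6 = 0 → M_O = 19880 N·m.

O_x = 0, O_y = 3550 N, M_O = 19880 N·m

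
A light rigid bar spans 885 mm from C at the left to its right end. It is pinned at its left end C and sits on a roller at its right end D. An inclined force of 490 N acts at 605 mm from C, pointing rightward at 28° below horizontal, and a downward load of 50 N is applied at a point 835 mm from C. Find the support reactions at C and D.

C_x = -432.6 N, C_y = 75.61 N, D_y = 204.4 N

ΣM about C: D_y·885 − 490·sin28°·605 − 50·835 = 0 → D_y = 180925/885 = 204.435 ≈ 204.4 N.
ΣF_y = 0: C_y + 204.435 − 490·sin28° − 50 = 0 → C_y = 75.61 N.
ΣF_x = 0: C_x + 490·cos28° = 0 → C_x = -432.6 N.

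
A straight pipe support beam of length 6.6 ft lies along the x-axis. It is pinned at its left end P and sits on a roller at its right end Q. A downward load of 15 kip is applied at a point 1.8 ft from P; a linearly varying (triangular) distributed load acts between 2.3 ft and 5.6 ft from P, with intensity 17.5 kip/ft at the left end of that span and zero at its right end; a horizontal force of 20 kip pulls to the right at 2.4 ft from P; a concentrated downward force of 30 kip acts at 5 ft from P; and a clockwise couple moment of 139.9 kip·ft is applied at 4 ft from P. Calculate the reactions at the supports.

P_x = -20.00 kip, P_y = 10.98 kip, Q_y = 62.89 kip

Resultant of the triangular load: ½ × 17.5 × 3.3 = 28.875 kip, acting at 3.4 ft from P (one-third of the span from the peak).
Taking moments about P: Q_y·6.6 − 15·1.8 − (½·17.5·3.3)·3.4 − 30·5 − 139.9 = 0 → Q_y = 415.075/6.6 = 62.8902 ≈ 62.89 kip.
ΣF_y = 0: P_y + 62.8902 − 15 − ½·17.5·3.3 − 30 = 0 → P_y = 10.98 kip.
ΣF_x = 0: P_x + 20 = 0 → P_x = -20.00 kip.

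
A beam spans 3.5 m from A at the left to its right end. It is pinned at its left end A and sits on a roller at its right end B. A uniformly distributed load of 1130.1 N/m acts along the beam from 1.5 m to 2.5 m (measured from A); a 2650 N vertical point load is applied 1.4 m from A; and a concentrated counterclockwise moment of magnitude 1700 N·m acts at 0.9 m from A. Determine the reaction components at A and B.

A_x = 0, A_y = 2560 N, B_y = 1220 N

Resultant of the distributed load: 1130.1 × 1 = 1130.1 N at 2 m from A.
Moments about A: B_y·3.5 − (1130.1·1)·2 − 2650·1.4 + 1700 = 0 → B_y = 4270.2/3.5 = 1220.06 ≈ 1220 N.
ΣF_y = 0: A_y + 1220.06 − 1130.1·1 − 2650 = 0 → A_y = 2560 N.
ΣF_x = 0: no horizontal applied forces, so A_x = 0.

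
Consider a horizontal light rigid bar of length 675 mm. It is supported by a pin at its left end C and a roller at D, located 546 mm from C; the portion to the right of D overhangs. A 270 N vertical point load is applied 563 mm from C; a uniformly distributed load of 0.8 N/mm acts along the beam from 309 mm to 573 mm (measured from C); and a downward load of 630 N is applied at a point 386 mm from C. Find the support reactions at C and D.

Resultant of the distributed load: 0.8 × 264 = 211.2 N at 441 mm from C.
Taking moments about C: D_y·546 − 270·563 − (0.8·264)·441 − 630·386 = 0 → D_y = 488329.2/546 = 894.376 ≈ 894.4 N.
ΣF_y = 0: C_y + 894.376 − 270 − 0.8·264 − 630 = 0 → C_y = 216.8 N.
ΣF_x = 0: no horizontal applied forces, so C_x = 0.

C_x = 0, C_y = 216.8 N, D_y = 894.4 N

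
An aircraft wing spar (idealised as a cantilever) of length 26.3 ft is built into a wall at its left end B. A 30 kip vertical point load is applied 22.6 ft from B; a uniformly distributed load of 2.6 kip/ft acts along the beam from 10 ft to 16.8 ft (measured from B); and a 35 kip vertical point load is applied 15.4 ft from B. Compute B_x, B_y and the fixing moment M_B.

Resultant of the distributed load: 2.6 × 6.8 = 17.68 kip at 13.4 ft from B.
ΣF_x = 0: B_x = 0.
ΣF_y = 0: B_y − 30 − 2.6·6.8 − 35 = 0 → B_y = 82.68 kip.
ΣM about B: M_B − 30·22.6 − (2.6·6.8)·13.4 − 35·15.4 = 0 → M_B = 1454 kip·ft.

B_x = 0, B_y = 82.68 kip, M_B = 1454 kip·ft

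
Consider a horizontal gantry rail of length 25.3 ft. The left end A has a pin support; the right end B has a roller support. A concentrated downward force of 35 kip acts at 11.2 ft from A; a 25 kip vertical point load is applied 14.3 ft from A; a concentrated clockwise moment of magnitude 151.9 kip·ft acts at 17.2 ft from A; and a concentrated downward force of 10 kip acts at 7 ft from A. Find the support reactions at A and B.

Taking moments about A: B_y·25.3 − 35·11.2 − 25·14.3 − 151.9 − 10·7 = 0 → B_y = 971.4/25.3 = 38.3953 ≈ 38.40 kip.
ΣF_y = 0: A_y + 38.3953 − 35 − 25 − 10 = 0 → A_y = 31.60 kip.
ΣF_x = 0: no horizontal applied forces, so A_x = 0.

A_x = 0, A_y = 31.60 kip, B_y = 38.40 kip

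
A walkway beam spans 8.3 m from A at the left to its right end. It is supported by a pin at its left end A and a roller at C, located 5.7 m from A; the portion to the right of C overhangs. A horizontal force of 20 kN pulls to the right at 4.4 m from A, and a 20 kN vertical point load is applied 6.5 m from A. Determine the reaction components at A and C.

Moments about A: C_y·5.7 − 20·6.5 = 0 → C_y = 130/5.7 = 22.807 ≈ 22.81 kN.
ΣF_y = 0: A_y + 22.807 − 20 = 0 → A_y = -2.807 kN.
ΣF_x = 0: A_x + 20 = 0 → A_x = -20.00 kN.

A_x = -20.00 kN, A_y = -2.807 kN, C_y = 22.81 kN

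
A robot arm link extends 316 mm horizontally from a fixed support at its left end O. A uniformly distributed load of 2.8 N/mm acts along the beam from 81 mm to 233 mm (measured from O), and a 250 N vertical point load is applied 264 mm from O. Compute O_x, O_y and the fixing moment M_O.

Resultant of the distributed load: 2.8 × 152 = 425.6 N at 157 mm from O.
ΣF_x = 0: O_x = 0.
ΣF_y = 0: O_y − 2.8·152 − 250 = 0 → O_y = 675.6 N.
ΣM about O: M_O − (2.8·152)·157 − 250·264 = 0 → M_O = 132800 N·mm.

O_x = 0, O_y = 675.6 N, M_O = 132800 N·mm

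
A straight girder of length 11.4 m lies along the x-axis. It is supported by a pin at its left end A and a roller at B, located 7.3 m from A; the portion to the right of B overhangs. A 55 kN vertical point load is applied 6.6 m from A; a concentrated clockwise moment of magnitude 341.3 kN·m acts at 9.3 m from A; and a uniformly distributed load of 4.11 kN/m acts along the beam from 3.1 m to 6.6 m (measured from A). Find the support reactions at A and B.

A_x = 0, A_y = -36.65 kN, B_y = 106.0 kN

Resultant of the distributed load: 4.11 × 3.5 = 14.385 kN at 4.85 m from A.
ΣM about A: B_y·7.3 − 55·6.6 − 341.3 − (4.11·3.5)·4.85 = 0 → B_y = 774.06725/7.3 = 106.037 ≈ 106.0 kN.
ΣF_y = 0: A_y + 106.037 − 55 − 4.11·3.5 = 0 → A_y = -36.65 kN.
ΣF_x = 0: no horizontal applied forces, so A_x = 0.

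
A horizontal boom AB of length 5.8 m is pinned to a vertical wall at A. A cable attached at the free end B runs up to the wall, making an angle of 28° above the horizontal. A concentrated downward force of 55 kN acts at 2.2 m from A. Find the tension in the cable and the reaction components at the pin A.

ΣM about A: T·sin28°·5.8 − 55·2.2 = 0 → T = 121/(5.8·0.469472) = 44.4373 ≈ 44.44 kN.
ΣF_x = 0: A_x − T·cos28° = 0 → A_x = 44.4373 × 0.882948 = 39.24 kN.
ΣF_y = 0: A_y + T·sin28° − 55 = 0 → A_y = 55 − 44.4373 × 0.469472 = 34.14 kN.

T = 44.44 kN, A_x = 39.24 kN, A_y = 34.14 kN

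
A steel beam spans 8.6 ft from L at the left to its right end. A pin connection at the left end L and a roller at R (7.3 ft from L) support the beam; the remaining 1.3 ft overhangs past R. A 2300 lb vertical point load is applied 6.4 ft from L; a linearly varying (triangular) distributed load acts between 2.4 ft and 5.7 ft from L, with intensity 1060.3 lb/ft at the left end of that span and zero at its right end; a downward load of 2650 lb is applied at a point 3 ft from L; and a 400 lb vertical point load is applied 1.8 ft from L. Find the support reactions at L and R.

Resultant of the triangular load: ½ × 1060.3 × 3.3 = 1749.495 lb, acting at 3.5 ft from L (one-third of the span from the peak).
Taking moments about L: R_y·7.3 − 2300·6.4 − (½·1060.3·3.3)·3.5 − 2650·3 − 400·1.8 = 0 → R_y = 29513.2325/7.3 = 4042.91 ≈ 4043 lb.
ΣF_y = 0: L_y + 4042.91 − 2300 − ½·1060.3·3.3 − 2650 − 400 = 0 → L_y = 3057 lb.
ΣF_x = 0: no horizontal applied forces, so L_x = 0.

L_x = 0, L_y = 3057 lb, R_y = 4043 lb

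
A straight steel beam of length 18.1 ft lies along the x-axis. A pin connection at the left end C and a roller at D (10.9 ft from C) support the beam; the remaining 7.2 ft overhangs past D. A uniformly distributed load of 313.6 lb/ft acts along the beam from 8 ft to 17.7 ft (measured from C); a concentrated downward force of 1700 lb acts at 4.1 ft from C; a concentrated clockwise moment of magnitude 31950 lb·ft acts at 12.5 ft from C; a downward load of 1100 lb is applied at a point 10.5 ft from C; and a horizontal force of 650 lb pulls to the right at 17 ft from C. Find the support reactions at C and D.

Resultant of the distributed load: 313.6 × 9.7 = 3041.92 lb at 12.85 ft from C.
ΣM about C: D_y·10.9 − (313.6·9.7)·12.85 − 1700·4.1 − 31950 − 1100·10.5 = 0 → D_y = 89558.672/10.9 = 8216.39 ≈ 8216 lb.
ΣF_y = 0: C_y + 8216.39 − 313.6·9.7 − 1700 − 1100 = 0 → C_y = -2374 lb.
ΣF_x = 0: C_x + 650 = 0 → C_x = -650.0 lb.

C_x = -650.0 lb, C_y = -2374 lb, D_y = 8216 lb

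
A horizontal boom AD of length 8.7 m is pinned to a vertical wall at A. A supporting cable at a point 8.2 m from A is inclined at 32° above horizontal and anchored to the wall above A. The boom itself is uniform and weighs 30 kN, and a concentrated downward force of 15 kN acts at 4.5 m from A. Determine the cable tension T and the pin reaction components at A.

ΣM about A: T·sin32°·8.2 − 30·4.35 − 15·4.5 = 0 → T = 198/(8.2·0.529919) = 45.5661 ≈ 45.57 kN.
ΣF_x = 0: A_x − T·cos32° = 0 → A_x = 45.5661 × 0.848048 = 38.64 kN.
ΣF_y = 0: A_y + T·sin32° − 30 − 15 = 0 → A_y = 45 − 45.5661 × 0.529919 = 20.85 kN.

T = 45.57 kN, A_x = 38.64 kN, A_y = 20.85 kN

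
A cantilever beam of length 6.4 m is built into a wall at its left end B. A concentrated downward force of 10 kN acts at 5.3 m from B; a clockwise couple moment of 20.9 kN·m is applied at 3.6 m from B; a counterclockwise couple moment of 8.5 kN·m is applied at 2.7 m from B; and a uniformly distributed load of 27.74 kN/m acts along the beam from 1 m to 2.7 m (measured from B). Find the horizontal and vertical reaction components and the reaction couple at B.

B_x = 0, B_y = 57.16 kN, M_B = 152.6 kN·m

Resultant of the distributed load: 27.74 × 1.7 = 47.158 kN at 1.85 m from B.
ΣF_x = 0: B_x = 0.
ΣF_y = 0: B_y − 10 − 27.74·1.7 = 0 → B_y = 57.16 kN.
ΣM about B: M_B − 10·5.3 − 20.9 + 8.5 − (27.74·1.7)·1.85 = 0 → M_B = 152.6 kN·m.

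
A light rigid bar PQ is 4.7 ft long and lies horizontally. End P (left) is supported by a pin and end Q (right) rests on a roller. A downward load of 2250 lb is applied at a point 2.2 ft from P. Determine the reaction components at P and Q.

ΣM about P: Q_y·4.7 − 2250·2.2 = 0 → Q_y = 4950/4.7 = 1053.19 ≈ 1053 lb.
ΣF_y = 0: P_y + 1053.19 − 2250 = 0 → P_y = 1197 lb.
ΣF_x = 0: no horizontal applied forces, so P_x = 0.

P_x = 0, P_y = 1197 lb, Q_y = 1053 lb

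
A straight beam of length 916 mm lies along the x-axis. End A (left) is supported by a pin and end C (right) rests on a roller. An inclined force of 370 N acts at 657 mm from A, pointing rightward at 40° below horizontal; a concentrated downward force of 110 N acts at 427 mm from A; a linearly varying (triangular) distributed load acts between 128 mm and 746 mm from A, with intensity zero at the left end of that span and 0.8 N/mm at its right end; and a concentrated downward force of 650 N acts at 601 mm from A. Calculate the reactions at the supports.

Resultant of the triangular load: ½ × 0.8 × 618 = 247.2 N, acting at 540 mm from A (one-third of the span from the peak).
Taking moments about A: C_y·916 − 370·sin40°·657 − 110·427 − (½·0.8·618)·540 − 650·601 = 0 → C_y = 727363/916 = 794.064 ≈ 794.1 N.
ΣF_y = 0: A_y + 794.064 − 370·sin40° − 110 − ½·0.8·618 − 650 = 0 → A_y = 451.0 N.
ΣF_x = 0: A_x + 370·cos40° = 0 → A_x = -283.4 N.

A_x = -283.4 N, A_y = 451.0 N, C_y = 794.1 N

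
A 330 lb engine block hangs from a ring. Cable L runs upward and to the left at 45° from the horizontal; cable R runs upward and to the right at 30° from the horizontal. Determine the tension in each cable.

T_L = 295.9 lb, T_R = 241.6 lb

ΣF_x = 0: −T_L·cos45° + T_R·cos30° = 0 → T_R = 0.816497·T_L.
ΣF_y = 0: T_L·sin45° + T_R·sin30° = 330.
Substitute: T_L·(0.707107 + 0.816497·0.5) = 330 → T_L = 295.87 ≈ 295.9 lb.
Then T_R = 0.816497 × 295.87 = 241.6 lb.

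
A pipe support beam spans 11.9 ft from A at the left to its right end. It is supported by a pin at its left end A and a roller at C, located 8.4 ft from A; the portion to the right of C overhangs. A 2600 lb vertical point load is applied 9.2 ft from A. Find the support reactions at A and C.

Taking moments about A: C_y·8.4 − 2600·9.2 = 0 → C_y = 23920/8.4 = 2847.62 ≈ 2848 lb.
ΣF_y = 0: A_y + 2847.62 − 2600 = 0 → A_y = -247.6 lb.
ΣF_x = 0: no horizontal applied forces, so A_x = 0.

A_x = 0, A_y = -247.6 lb, C_y = 2848 lb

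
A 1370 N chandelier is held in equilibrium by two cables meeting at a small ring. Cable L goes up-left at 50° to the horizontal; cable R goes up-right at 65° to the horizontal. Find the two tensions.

T_L = 638.8 N, T_R = 971.7 N

ΣF_x = 0: −T_L·cos50° + T_R·cos65° = 0 → T_R = 1.52097·T_L.
ΣF_y = 0: T_L·sin50° + T_R·sin65° = 1370.
Substitute: T_L·(0.766044 + 1.52097·0.906308) = 1370 → T_L = 638.84 ≈ 638.8 N.
Then T_R = 1.52097 × 638.84 = 971.7 N.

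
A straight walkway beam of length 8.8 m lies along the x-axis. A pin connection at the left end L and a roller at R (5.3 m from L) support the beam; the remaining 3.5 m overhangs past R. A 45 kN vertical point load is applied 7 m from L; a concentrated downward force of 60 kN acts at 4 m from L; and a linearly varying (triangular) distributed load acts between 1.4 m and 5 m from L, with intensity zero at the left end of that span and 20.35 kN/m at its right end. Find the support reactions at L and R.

Resultant of the triangular load: ½ × 20.35 × 3.6 = 36.63 kN, acting at 3.8 m from L (one-third of the span from the peak).
ΣM about L: R_y·5.3 − 45·7 − 60·4 − (½·20.35·3.6)·3.8 = 0 → R_y = 694.194/5.3 = 130.98 ≈ 131.0 kN.
ΣF_y = 0: L_y + 130.98 − 45 − 60 − ½·20.35·3.6 = 0 → L_y = 10.65 kN.
ΣF_x = 0: no horizontal applied forces, so L_x = 0.

L_x = 0, L_y = 10.65 kN, R_y = 131.0 kN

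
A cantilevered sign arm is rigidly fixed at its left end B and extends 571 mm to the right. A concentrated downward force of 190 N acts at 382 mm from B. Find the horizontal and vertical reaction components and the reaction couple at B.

ΣF_x = 0: B_x = 0.
ΣF_y = 0: B_y − 190 = 0 → B_y = 190.0 N.
ΣM about B: M_B − 190·382 = 0 → M_B = 72580 N·mm.

B_x = 0, B_y = 190.0 N, M_B = 72580 N·mm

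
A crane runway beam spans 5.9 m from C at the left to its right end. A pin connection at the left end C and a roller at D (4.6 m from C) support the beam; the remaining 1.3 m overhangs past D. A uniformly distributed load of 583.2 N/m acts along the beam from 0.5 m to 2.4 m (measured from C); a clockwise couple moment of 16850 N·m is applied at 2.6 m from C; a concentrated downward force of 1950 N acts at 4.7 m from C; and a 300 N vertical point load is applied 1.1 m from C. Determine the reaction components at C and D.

Resultant of the distributed load: 583.2 × 1.9 = 1108.08 N at 1.45 m from C.
Moments about C: D_y·4.6 − (583.2·1.9)·1.45 − 16850 − 1950·4.7 − 300·1.1 = 0 → D_y = 27951.716/4.6 = 6076.46 ≈ 6076 N.
ΣF_y = 0: C_y + 6076.46 − 583.2·1.9 − 1950 − 300 = 0 → C_y = -2718 N.
ΣF_x = 0: no horizontal applied forces, so C_x = 0.

C_x = 0, C_y = -2718 N, D_y = 6076 N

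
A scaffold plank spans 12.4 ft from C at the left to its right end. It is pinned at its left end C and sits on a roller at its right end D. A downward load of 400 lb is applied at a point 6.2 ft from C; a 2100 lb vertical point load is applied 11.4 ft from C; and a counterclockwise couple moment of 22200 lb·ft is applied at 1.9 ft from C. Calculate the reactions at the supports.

Moments about C: D_y·12.4 − 400·6.2 − 2100·11.4 + 22200 = 0 → D_y = 4220/12.4 = 340.323 ≈ 340.3 lb.
ΣF_y = 0: C_y + 340.323 − 400 − 2100 = 0 → C_y = 2160 lb.
ΣF_x = 0: no horizontal applied forces, so C_x = 0.

C_x = 0, C_y = 2160 lb, D_y = 340.3 lb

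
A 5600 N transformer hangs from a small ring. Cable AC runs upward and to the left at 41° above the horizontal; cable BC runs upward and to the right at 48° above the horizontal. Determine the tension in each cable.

T_AC = 3748 N, T_BC = 4227 N

ΣF_x = 0: −T_AC·cos41° + T_BC·cos48° = 0 → T_BC = 1.1279·T_AC.
ΣF_y = 0: T_AC·sin41° + T_BC·sin48° = 5600.
Substitute: T_AC·(0.656059 + 1.1279·0.743145) = 5600 → T_AC = 3747.69 ≈ 3748 N.
Then T_BC = 1.1279 × 3747.69 = 4227 N.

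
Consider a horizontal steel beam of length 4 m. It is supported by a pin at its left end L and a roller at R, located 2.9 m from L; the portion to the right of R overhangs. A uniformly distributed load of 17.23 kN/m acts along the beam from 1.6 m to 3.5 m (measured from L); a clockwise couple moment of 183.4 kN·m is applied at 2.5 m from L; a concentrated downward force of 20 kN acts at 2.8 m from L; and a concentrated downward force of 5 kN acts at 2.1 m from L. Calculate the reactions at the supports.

L_x = 0, L_y = -57.22 kN, R_y = 115.0 kN

Resultant of the distributed load: 17.23 × 1.9 = 32.737 kN at 2.55 m from L.
ΣM about L: R_y·2.9 − (17.23·1.9)·2.55 − 183.4 − 20·2.8 − 5·2.1 = 0 → R_y = 333.37935/2.9 = 114.958 ≈ 115.0 kN.
ΣF_y = 0: L_y + 114.958 − 17.23·1.9 − 20 − 5 = 0 → L_y = -57.22 kN.
ΣF_x = 0: no horizontal applied forces, so L_x = 0.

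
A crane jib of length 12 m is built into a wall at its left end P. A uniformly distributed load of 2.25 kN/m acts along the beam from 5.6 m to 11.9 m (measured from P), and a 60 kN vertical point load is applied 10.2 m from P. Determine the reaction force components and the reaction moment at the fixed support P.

Resultant of the distributed load: 2.25 × 6.3 = 14.175 kN at 8.75 m from P.
ΣF_x = 0: P_x = 0.
ΣF_y = 0: P_y − 2.25·6.3 − 60 = 0 → P_y = 74.17 kN.
ΣM about P: M_P − (2.25·6.3)·8.75 − 60·10.2 = 0 → M_P = 736.0 kN·m.

P_x = 0, P_y = 74.17 kN, M_P = 736.0 kN·m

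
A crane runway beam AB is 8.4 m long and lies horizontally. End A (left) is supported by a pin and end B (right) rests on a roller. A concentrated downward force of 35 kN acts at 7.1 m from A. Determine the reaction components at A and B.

Taking moments about A: B_y·8.4 − 35·7.1 = 0 → B_y = 248.5/8.4 = 29.5833 ≈ 29.58 kN.
ΣF_y = 0: A_y + 29.5833 − 35 = 0 → A_y = 5.417 kN.
ΣF_x = 0: no horizontal applied forces, so A_x = 0.

A_x = 0, A_y = 5.417 kN, B_y = 29.58 kN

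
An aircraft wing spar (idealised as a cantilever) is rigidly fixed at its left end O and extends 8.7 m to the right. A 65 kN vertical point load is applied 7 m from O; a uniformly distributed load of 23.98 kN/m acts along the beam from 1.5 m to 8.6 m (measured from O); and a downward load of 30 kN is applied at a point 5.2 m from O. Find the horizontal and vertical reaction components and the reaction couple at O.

O_x = 0, O_y = 265.3 kN, M_O = 1471 kN·m

Resultant of the distributed load: 23.98 × 7.1 = 170.258 kN at 5.05 m from O.
ΣF_x = 0: O_x = 0.
ΣF_y = 0: O_y − 65 − 23.98·7.1 − 30 = 0 → O_y = 265.3 kN.
ΣM about O: M_O − 65·7 − (23.98·7.1)·5.05 − 30·5.2 = 0 → M_O = 1471 kN·m.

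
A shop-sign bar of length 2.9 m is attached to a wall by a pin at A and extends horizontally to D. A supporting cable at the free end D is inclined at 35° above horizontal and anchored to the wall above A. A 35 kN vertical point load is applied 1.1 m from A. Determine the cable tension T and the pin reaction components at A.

T = 23.15 kN, A_x = 18.96 kN, A_y = 21.72 kN

ΣM about A: T·sin35°·2.9 − 35·1.1 = 0 → T = 38.5/(2.9·0.573576) = 23.1458 ≈ 23.15 kN.
ΣF_x = 0: A_x − T·cos35° = 0 → A_x = 23.1458 × 0.819152 = 18.96 kN.
ΣF_y = 0: A_y + T·sin35° − 35 = 0 → A_y = 35 − 23.1458 × 0.573576 = 21.72 kN.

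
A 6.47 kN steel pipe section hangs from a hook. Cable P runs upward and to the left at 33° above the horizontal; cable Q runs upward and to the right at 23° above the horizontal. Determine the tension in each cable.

ΣF_x = 0: −T_P·cos33° + T_Q·cos23° = 0 → T_Q = 0.911098·T_P.
ΣF_y = 0: T_P·sin33° + T_Q·sin23° = 6.47.
Substitute: T_P·(0.544639 + 0.911098·0.390731) = 6.47 → T_P = 7.18383 ≈ 7.184 kN.
Then T_Q = 0.911098 × 7.18383 = 6.545 kN.

T_P = 7.184 kN, T_Q = 6.545 kN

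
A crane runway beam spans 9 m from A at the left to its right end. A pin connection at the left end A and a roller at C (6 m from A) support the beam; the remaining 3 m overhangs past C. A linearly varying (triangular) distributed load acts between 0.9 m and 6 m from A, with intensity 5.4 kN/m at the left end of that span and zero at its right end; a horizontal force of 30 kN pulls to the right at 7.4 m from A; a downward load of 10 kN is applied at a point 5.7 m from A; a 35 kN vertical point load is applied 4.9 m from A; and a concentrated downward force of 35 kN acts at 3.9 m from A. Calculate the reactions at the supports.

Resultant of the triangular load: ½ × 5.4 × 5.1 = 13.77 kN, acting at 2.6 m from A (one-third of the span from the peak).
Moments about A: C_y·6 − (½·5.4·5.1)·2.6 − 10·5.7 − 35·4.9 − 35·3.9 = 0 → C_y = 400.802/6 = 66.8003 ≈ 66.80 kN.
ΣF_y = 0: A_y + 66.8003 − ½·5.4·5.1 − 10 − 35 − 35 = 0 → A_y = 26.97 kN.
ΣF_x = 0: A_x + 30 = 0 → A_x = -30.00 kN.

A_x = -30.00 kN, A_y = 26.97 kN, C_y = 66.80 kN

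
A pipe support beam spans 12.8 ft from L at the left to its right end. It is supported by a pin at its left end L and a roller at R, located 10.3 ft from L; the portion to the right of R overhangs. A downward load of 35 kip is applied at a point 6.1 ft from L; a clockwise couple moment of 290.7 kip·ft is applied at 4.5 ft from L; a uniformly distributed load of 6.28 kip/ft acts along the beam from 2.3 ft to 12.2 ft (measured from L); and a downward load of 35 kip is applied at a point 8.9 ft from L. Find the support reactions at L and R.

L_x = 0, L_y = 9.216 kip, R_y = 123.0 kip

Resultant of the distributed load: 6.28 × 9.9 = 62.172 kip at 7.25 ft from L.
Taking moments about L: R_y·10.3 − 35·6.1 − 290.7 − (6.28·9.9)·7.25 − 35·8.9 = 0 → R_y = 1266.447/10.3 = 122.956 ≈ 123.0 kip.
ΣF_y = 0: L_y + 122.956 − 35 − 6.28·9.9 − 35 = 0 → L_y = 9.216 kip.
ΣF_x = 0: no horizontal applied forces, so L_x = 0.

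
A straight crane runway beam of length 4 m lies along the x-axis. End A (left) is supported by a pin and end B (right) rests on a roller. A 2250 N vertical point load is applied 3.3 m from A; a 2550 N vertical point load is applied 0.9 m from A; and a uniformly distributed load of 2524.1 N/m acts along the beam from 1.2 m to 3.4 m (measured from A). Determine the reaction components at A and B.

Resultant of the distributed load: 2524.1 × 2.2 = 5553.02 N at 2.3 m from A.
ΣM about A: B_y·4 − 2250·3.3 − 2550·0.9 − (2524.1·2.2)·2.3 = 0 → B_y = 22491.946/4 = 5622.99 ≈ 5623 N.
ΣF_y = 0: A_y + 5622.99 − 2250 − 2550 − 2524.1·2.2 = 0 → A_y = 4730 N.
ΣF_x = 0: no horizontal applied forces, so A_x = 0.

A_x = 0, A_y = 4730 N, B_y = 5623 N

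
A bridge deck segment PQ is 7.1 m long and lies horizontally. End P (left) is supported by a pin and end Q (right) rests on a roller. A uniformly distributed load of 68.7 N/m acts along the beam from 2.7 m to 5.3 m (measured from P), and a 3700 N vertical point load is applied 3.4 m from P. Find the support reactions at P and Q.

P_x = 0, P_y = 2006 N, Q_y = 1872 N

Resultant of the distributed load: 68.7 × 2.6 = 178.62 N at 4 m from P.
ΣM about P: Q_y·7.1 − (68.7·2.6)·4 − 3700·3.4 = 0 → Q_y = 13294.48/7.1 = 1872.46 ≈ 1872 N.
ΣF_y = 0: P_y + 1872.46 − 68.7·2.6 − 3700 = 0 → P_y = 2006 N.
ΣF_x = 0: no horizontal applied forces, so P_x = 0.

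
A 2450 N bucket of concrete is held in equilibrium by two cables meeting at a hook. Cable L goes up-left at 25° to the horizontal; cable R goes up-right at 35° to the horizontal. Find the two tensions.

T_L = 2317 N, T_R = 2564 N

ΣF_x = 0: −T_L·cos25° + T_R·cos35° = 0 → T_R = 1.1064·T_L.
ΣF_y = 0: T_L·sin25° + T_R·sin35° = 2450.
Substitute: T_L·(0.422618 + 1.1064·0.573576) = 2450 → T_L = 2317.39 ≈ 2317 N.
Then T_R = 1.1064 × 2317.39 = 2564 N.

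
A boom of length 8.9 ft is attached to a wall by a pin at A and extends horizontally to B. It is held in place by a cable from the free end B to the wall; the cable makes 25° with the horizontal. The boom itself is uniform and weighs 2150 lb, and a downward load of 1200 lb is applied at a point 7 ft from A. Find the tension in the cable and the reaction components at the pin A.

ΣM about A: T·sin25°·8.9 − 2150·4.45 − 1200·7 = 0 → T = 17967.5/(8.9·0.422618) = 4776.94 ≈ 4777 lb.
ΣF_x = 0: A_x − T·cos25° = 0 → A_x = 4776.94 × 0.906308 = 4329 lb.
ΣF_y = 0: A_y + T·sin25° − 2150 − 1200 = 0 → A_y = 3350 − 4776.94 × 0.422618 = 1331 lb.

T = 4777 lb, A_x = 4329 lb, A_y = 1331 lb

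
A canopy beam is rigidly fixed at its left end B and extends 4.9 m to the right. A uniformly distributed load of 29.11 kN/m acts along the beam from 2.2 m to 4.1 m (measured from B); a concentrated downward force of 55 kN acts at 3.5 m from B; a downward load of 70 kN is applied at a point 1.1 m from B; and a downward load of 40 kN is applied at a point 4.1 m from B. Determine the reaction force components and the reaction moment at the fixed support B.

B_x = 0, B_y = 220.3 kN, M_B = 607.7 kN·m

Resultant of the distributed load: 29.11 × 1.9 = 55.309 kN at 3.15 m from B.
ΣF_x = 0: B_x = 0.
ΣF_y = 0: B_y − 29.11·1.9 − 55 − 70 − 40 = 0 → B_y = 220.3 kN.
ΣM about B: M_B − (29.11·1.9)·3.15 − 55·3.5 − 70·1.1 − 40·4.1 = 0 → M_B = 607.7 kN·m.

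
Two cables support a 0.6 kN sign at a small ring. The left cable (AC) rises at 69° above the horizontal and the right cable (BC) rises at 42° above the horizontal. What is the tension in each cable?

ΣF_x = 0: −T_AC·cos69° + T_BC·cos42° = 0 → T_BC = 0.482232·T_AC.
ΣF_y = 0: T_AC·sin69° + T_BC·sin42° = 0.6.
Substitute: T_AC·(0.93358 + 0.482232·0.669131) = 0.6 → T_AC = 0.47761 ≈ 0.4776 kN.
Then T_BC = 0.482232 × 0.47761 = 0.2303 kN.

T_AC = 0.4776 kN, T_BC = 0.2303 kN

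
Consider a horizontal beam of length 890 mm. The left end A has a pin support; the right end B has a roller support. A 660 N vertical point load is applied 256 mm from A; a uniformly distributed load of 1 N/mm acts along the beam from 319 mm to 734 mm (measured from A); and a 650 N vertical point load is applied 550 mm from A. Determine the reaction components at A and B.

Resultant of the distributed load: 1 × 415 = 415 N at 526.5 mm from A.
ΣM about A: B_y·890 − 660·256 − (1·415)·526.5 − 650·550 = 0 → B_y = 744957.5/890 = 837.031 ≈ 837.0 N.
ΣF_y = 0: A_y + 837.031 − 660 − 1·415 − 650 = 0 → A_y = 888.0 N.
ΣF_x = 0: no horizontal applied forces, so A_x = 0.

A_x = 0, A_y = 888.0 N, B_y = 837.0 N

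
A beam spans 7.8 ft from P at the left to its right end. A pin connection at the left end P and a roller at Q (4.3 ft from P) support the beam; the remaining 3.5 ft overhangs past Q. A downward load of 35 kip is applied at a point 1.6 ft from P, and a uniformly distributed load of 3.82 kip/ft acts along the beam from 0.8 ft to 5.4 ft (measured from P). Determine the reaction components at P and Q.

P_x = 0, P_y = 26.88 kip, Q_y = 25.69 kip

Resultant of the distributed load: 3.82 × 4.6 = 17.572 kip at 3.1 ft from P.
Taking moments about P: Q_y·4.3 − 35·1.6 − (3.82·4.6)·3.1 = 0 → Q_y = 110.4732/4.3 = 25.6914 ≈ 25.69 kip.
ΣF_y = 0: P_y + 25.6914 − 35 − 3.82·4.6 = 0 → P_y = 26.88 kip.
ΣF_x = 0: no horizontal applied forces, so P_x = 0.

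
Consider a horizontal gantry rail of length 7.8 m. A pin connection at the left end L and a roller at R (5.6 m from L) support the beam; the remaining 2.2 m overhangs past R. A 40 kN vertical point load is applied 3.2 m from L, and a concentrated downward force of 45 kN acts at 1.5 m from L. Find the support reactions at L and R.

L_x = 0, L_y = 50.09 kN, R_y = 34.91 kN

ΣM about L: R_y·5.6 − 40·3.2 − 45·1.5 = 0 → R_y = 195.5/5.6 = 34.9107 ≈ 34.91 kN.
ΣF_y = 0: L_y + 34.9107 − 40 − 45 = 0 → L_y = 50.09 kN.
ΣF_x = 0: no horizontal applied forces, so L_x = 0.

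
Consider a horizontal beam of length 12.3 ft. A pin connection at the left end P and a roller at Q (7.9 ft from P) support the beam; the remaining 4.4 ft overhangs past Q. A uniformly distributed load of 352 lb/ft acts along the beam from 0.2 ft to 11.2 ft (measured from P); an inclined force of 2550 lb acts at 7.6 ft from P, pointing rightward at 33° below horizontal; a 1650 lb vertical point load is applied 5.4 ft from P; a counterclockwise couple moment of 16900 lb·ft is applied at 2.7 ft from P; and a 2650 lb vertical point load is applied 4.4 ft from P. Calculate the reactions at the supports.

Resultant of the distributed load: 352 × 11 = 3872 lb at 5.7 ft from P.
Taking moments about P: Q_y·7.9 − (352·11)·5.7 − 2550·sin33°·7.6 − 1650·5.4 + 16900 − 2650·4.4 = 0 → Q_y = 36295.5/7.9 = 4594.37 ≈ 4594 lb.
ΣF_y = 0: P_y + 4594.37 − 352·11 − 2550·sin33° − 1650 − 2650 = 0 → P_y = 4966 lb.
ΣF_x = 0: P_x + 2550·cos33° = 0 → P_x = -2139 lb.

P_x = -2139 lb, P_y = 4966 lb, Q_y = 4594 lb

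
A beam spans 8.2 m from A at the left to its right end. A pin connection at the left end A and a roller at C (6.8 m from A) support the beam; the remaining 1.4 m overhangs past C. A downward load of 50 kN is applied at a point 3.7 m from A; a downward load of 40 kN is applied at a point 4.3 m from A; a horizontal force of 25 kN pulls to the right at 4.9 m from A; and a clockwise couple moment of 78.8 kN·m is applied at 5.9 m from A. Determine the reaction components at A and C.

A_x = -25.00 kN, A_y = 25.91 kN, C_y = 64.09 kN

Moments about A: C_y·6.8 − 50·3.7 − 40·4.3 − 78.8 = 0 → C_y = 435.8/6.8 = 64.0882 ≈ 64.09 kN.
ΣF_y = 0: A_y + 64.0882 − 50 − 40 = 0 → A_y = 25.91 kN.
ΣF_x = 0: A_x + 25 = 0 → A_x = -25.00 kN.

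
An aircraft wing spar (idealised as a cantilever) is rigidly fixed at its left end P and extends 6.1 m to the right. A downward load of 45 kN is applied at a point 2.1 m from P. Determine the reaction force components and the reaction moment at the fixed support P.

P_x = 0, P_y = 45.00 kN, M_P = 94.50 kN·m

ΣF_x = 0: P_x = 0.
ΣF_y = 0: P_y − 45 = 0 → P_y = 45.00 kN.
ΣM about P: M_P − 45·2.1 = 0 → M_P = 94.50 kN·m.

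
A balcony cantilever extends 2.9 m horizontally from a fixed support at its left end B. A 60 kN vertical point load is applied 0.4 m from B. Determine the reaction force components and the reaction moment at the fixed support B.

ΣF_x = 0: B_x = 0.
ΣF_y = 0: B_y − 60 = 0 → B_y = 60.00 kN.
ΣM about B: M_B − 60·0.4 = 0 → M_B = 24.00 kN·m.

B_x = 0, B_y = 60.00 kN, M_B = 24.00 kN·m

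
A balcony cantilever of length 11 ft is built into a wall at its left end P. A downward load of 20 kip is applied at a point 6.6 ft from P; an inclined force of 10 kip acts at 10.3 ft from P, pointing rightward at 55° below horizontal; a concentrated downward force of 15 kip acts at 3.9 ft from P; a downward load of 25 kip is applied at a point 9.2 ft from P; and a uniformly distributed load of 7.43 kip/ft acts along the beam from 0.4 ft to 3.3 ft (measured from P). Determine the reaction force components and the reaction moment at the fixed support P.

Resultant of the distributed load: 7.43 × 2.9 = 21.547 kip at 1.85 ft from P.
ΣF_x = 0: P_x + 10·cos55° = 0 → P_x = -5.736 kip.
ΣF_y = 0: P_y − 20 − 10·sin55° − 15 − 25 − 7.43·2.9 = 0 → P_y = 89.74 kip.
ΣM about P: M_P − 20·6.6 − 10·sin55°·10.3 − 15·3.9 − 25·9.2 − (7.43·2.9)·1.85 = 0 → M_P = 544.7 kip·ft.

P_x = -5.736 kip, P_y = 89.74 kip, M_P = 544.7 kip·ft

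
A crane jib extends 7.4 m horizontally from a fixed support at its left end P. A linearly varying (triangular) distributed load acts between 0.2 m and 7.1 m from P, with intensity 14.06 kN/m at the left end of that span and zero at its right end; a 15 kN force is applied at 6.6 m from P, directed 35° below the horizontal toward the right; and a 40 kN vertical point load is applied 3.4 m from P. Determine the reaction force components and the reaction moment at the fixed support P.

P_x = -12.29 kN, P_y = 97.11 kN, M_P = 314.1 kN·m

Resultant of the triangular load: ½ × 14.06 × 6.9 = 48.507 kN, acting at 2.5 m from P (one-third of the span from the peak).
ΣF_x = 0: P_x + 15·cos35° = 0 → P_x = -12.29 kN.
ΣF_y = 0: P_y − ½·14.06·6.9 − 15·sin35° − 40 = 0 → P_y = 97.11 kN.
ΣM about P: M_P − (½·14.06·6.9)·2.5 − 15·sin35°·6.6 − 40·3.4 = 0 → M_P = 314.1 kN·m.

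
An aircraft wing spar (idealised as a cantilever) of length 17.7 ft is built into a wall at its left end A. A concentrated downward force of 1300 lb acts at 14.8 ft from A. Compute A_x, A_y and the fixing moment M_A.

ΣF_x = 0: A_x = 0.
ΣF_y = 0: A_y − 1300 = 0 → A_y = 1300 lb.
ΣM about A: M_A − 1300·14.8 = 0 → M_A = 19240 lb·ft.

A_x = 0, A_y = 1300 lb, M_A = 19240 lb·ft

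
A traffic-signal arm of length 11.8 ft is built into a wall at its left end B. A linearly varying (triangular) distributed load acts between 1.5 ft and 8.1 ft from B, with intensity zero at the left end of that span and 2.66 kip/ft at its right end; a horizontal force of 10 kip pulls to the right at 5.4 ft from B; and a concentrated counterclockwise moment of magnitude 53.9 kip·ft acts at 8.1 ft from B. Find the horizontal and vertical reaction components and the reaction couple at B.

B_x = -10.00 kip, B_y = 8.778 kip, M_B = -2.110 kip·ft

Resultant of the triangular load: ½ × 2.66 × 6.6 = 8.778 kip, acting at 5.9 ft from B (one-third of the span from the peak).
ΣF_x = 0: B_x + 10 = 0 → B_x = -10.00 kip.
ΣF_y = 0: B_y − ½·2.66·6.6 = 0 → B_y = 8.778 kip.
ΣM about B: M_B − (½·2.66·6.6)·5.9 + 53.9 = 0 → M_B = -2.110 kip·ft.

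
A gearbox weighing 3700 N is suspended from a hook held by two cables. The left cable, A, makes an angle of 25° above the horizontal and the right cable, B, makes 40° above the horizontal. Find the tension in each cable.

ΣF_x = 0: −T_A·cos25° + T_B·cos40° = 0 → T_B = 1.1831·T_A.
ΣF_y = 0: T_A·sin25° + T_B·sin40° = 3700.
Substitute: T_A·(0.422618 + 1.1831·0.642788) = 3700 → T_A = 3127.38 ≈ 3127 N.
Then T_B = 1.1831 × 3127.38 = 3700 N.

T_A = 3127 N, T_B = 3700 N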